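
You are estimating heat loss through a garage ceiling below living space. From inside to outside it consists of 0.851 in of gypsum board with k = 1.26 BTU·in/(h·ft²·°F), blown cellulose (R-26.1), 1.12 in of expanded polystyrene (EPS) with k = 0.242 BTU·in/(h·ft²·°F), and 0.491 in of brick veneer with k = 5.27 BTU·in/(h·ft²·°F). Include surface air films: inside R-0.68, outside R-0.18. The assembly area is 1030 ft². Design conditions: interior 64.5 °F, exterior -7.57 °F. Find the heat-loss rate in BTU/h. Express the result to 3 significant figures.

0.851/1.26 = 0.6754
1.12/0.242 = 4.628
0.491/5.27 = 0.09317
R_total = 0.68 + 0.6754 + 26.1 + 4.628 + 0.09317 + 0.18 = 32.36 ft²·°F·h/BTU
Q = A·ΔT/R = 1030 × (64.5 − (-7.57)) / 32.36 = 2294 BTU/h

2290 BTU/h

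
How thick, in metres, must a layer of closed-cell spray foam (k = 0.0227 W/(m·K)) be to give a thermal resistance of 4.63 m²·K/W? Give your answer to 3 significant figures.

L = R·k = 4.63 × 0.0227 = 0.1051 m

0.105 m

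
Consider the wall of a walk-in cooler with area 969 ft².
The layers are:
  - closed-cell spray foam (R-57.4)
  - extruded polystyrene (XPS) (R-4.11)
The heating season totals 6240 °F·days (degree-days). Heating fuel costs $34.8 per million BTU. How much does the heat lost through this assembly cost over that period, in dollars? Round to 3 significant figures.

R_total = 57.4 + 4.11 = 61.51 ft²·°F·h/BTU
E = A × HDD × 24 / R = 969 × 6240 × 24 / 61.51 = 2359000 BTU
Cost = 2359000/10⁶ × 34.8 = $82.1

82.1 dollars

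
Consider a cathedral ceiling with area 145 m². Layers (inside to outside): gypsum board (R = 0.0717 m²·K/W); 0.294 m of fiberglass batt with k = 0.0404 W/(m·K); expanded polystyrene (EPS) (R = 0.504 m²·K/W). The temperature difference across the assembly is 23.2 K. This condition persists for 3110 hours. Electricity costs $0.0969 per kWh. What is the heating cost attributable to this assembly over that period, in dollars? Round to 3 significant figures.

129 dollars

0.294/0.0404 = 7.277
R_total = 0.0717 + 7.277 + 0.504 = 7.853 m²·K/W
Q = 145 × 23.2 / 7.853 = 428.4 W
E = 428.4 W × 3110 h / 1000 = 1332 kWh
Cost = 1332 × 0.0969 = $129.1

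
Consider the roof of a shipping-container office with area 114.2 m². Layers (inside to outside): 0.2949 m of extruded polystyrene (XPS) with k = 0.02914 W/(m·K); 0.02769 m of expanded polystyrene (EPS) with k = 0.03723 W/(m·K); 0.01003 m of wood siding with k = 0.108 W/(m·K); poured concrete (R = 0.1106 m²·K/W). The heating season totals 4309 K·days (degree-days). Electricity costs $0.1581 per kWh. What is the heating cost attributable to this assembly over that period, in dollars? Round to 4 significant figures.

0.2949/0.02914 = 10.12
0.02769/0.03723 = 0.74376
0.01003/0.108 = 0.09287
R_total = 10.12 + 0.74376 + 0.09287 + 0.1106 = 11.067 m²·K/W
E = A × HDD × 24 / R / 1000 = 114.2 × 4309 × 24 / 11.067 / 1000 = 1067.1 kWh
Cost = 1067.1 × 0.1581 = $168.71

168.7 dollars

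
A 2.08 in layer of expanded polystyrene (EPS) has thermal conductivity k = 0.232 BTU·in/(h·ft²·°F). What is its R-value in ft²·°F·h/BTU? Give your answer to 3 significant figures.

8.97 ft²·°F·h/BTU

R = L/k = 2.08/0.232 = 8.966 ft²·°F·h/BTU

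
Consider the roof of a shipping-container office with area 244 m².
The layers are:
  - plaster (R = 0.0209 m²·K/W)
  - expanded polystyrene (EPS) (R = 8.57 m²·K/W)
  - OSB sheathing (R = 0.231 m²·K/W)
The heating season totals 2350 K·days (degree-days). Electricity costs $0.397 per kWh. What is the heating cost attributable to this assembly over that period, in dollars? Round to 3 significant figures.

R_total = 0.0209 + 8.57 + 0.231 = 8.822 m²·K/W
E = A × HDD × 24 / R / 1000 = 244 × 2350 × 24 / 8.822 / 1000 = 1560 kWh
Cost = 1560 × 0.397 = $619.3

619 dollars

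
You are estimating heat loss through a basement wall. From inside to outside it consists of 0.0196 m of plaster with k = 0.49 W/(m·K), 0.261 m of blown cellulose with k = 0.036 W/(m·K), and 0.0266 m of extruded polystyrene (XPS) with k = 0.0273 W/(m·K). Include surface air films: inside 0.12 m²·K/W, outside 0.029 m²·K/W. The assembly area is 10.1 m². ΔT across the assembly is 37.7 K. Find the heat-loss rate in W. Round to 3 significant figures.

0.0196/0.49 = 0.04
0.261/0.036 = 7.25
0.0266/0.0273 = 0.9744
R_total = 0.12 + 0.04 + 7.25 + 0.9744 + 0.029 = 8.413 m²·K/W
Q = A·ΔT/R = 10.1 × 37.7 / 8.413 = 45.26 W

45.3 W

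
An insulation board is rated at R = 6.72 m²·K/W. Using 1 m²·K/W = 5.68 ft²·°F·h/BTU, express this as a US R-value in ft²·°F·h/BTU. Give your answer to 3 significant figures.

R_US = 6.72 × 5.68 = 38.17

38.2 ft²·°F·h/BTU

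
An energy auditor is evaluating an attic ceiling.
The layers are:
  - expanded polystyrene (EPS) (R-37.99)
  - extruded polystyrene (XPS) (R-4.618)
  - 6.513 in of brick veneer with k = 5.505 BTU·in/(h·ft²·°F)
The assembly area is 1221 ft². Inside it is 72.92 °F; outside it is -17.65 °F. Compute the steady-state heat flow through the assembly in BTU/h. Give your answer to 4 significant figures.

6.513/5.505 = 1.1831
R_total = 37.99 + 4.618 + 1.1831 = 43.791 ft²·°F·h/BTU
Q = A·ΔT/R = 1221 × (72.92 − (-17.65)) / 43.791 = 2525.3 BTU/h

2525 BTU/h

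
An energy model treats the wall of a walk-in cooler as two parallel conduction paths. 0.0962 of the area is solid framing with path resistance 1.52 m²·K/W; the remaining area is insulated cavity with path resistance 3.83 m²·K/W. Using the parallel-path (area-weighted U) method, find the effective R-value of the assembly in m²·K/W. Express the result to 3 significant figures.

U_eff = 0.9038/3.83 + 0.0962/1.52 = 0.236 + 0.06329 = 0.2993
R_eff = 1/U_eff = 3.341 m²·K/W

3.34 m²·K/W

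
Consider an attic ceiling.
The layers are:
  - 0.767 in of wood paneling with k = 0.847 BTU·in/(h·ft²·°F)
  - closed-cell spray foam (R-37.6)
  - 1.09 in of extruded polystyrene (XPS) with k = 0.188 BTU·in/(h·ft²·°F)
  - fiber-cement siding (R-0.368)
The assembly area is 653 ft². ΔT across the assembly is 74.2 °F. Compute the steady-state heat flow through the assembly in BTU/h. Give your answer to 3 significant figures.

1080 BTU/h

0.767/0.847 = 0.9055
1.09/0.188 = 5.798
R_total = 0.9055 + 37.6 + 5.798 + 0.368 = 44.67 ft²·°F·h/BTU
Q = A·ΔT/R = 653 × 74.2 / 44.67 = 1085 BTU/h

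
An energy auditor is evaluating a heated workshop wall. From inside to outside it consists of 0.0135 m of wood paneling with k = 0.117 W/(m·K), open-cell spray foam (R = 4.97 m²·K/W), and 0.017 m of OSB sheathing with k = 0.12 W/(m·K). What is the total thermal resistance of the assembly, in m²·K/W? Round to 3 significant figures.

5.23 m²·K/W

0.0135/0.117 = 0.1154
0.017/0.12 = 0.1417
R_total = 0.1154 + 4.97 + 0.1417 = 5.227 m²·K/W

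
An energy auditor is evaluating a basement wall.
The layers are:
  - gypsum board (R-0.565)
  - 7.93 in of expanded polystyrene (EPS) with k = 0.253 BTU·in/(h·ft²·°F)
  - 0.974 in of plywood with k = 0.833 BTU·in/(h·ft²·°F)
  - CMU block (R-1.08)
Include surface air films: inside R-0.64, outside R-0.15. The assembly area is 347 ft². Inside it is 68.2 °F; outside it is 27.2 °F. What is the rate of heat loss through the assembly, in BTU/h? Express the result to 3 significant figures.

407 BTU/h

7.93/0.253 = 31.34
0.974/0.833 = 1.169
R_total = 0.64 + 0.565 + 31.34 + 1.169 + 1.08 + 0.15 = 34.95 ft²·°F·h/BTU
Q = A·ΔT/R = 347 × (68.2 − 27.2) / 34.95 = 407.1 BTU/h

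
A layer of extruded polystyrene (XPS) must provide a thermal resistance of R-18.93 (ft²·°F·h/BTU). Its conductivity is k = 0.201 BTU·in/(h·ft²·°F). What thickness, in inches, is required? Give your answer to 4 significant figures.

L = R × k = 18.93 × 0.201 = 3.8049 in

3.805 in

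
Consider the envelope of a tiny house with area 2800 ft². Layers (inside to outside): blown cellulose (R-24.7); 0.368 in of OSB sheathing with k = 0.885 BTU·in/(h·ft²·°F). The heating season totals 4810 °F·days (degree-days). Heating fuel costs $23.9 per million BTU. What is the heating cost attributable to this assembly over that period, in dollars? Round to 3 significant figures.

0.368/0.885 = 0.4158
R_total = 24.7 + 0.4158 = 25.12 ft²·°F·h/BTU
E = A × HDD × 24 / R = 2800 × 4810 × 24 / 25.12 = 12870000 BTU
Cost = 12870000/10⁶ × 23.9 = $307.6

308 dollars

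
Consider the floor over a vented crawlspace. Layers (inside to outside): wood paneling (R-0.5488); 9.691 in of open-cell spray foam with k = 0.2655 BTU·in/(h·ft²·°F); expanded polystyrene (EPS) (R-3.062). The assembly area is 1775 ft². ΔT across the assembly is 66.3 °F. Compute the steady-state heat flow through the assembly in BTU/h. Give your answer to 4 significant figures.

9.691/0.2655 = 36.501
R_total = 0.5488 + 36.501 + 3.062 = 40.112 ft²·°F·h/BTU
Q = A·ΔT/R = 1775 × 66.3 / 40.112 = 2933.9 BTU/h

2934 BTU/h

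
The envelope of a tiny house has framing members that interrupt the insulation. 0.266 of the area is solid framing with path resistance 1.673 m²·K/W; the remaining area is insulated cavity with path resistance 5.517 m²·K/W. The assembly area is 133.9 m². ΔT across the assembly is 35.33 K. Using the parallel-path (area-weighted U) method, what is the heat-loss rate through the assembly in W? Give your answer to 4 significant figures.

1382 W

U_eff = 0.734/5.517 + 0.266/1.673 = 0.13304 + 0.159 = 0.29204
R_eff = 1/U_eff = 3.4242 m²·K/W
Q = 133.9 × 35.33 / 3.4242 = 1381.5 W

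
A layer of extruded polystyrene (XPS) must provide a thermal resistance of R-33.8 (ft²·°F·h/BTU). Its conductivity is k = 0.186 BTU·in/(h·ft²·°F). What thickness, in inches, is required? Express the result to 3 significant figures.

6.29 in

L = R × k = 33.8 × 0.186 = 6.287 in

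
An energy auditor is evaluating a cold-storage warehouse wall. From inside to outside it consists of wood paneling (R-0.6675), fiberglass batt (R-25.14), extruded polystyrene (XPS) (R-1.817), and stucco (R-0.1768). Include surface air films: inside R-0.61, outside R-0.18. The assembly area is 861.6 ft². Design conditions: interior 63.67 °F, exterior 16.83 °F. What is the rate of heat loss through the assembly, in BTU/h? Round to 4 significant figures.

R_total = 0.61 + 0.6675 + 25.14 + 1.817 + 0.1768 + 0.18 = 28.591 ft²·°F·h/BTU
Q = A·ΔT/R = 861.6 × (63.67 − 16.83) / 28.591 = 1411.5 BTU/h

1412 BTU/h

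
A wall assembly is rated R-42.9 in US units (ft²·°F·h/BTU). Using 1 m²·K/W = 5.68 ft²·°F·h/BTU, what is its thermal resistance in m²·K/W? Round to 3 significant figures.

R_SI = 42.9/5.68 = 7.553

7.55 m²·K/W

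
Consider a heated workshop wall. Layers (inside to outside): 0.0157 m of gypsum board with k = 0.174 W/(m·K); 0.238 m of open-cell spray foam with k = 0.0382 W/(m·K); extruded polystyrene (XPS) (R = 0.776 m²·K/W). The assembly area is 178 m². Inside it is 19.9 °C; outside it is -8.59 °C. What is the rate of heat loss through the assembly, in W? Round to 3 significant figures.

0.0157/0.174 = 0.09023
0.238/0.0382 = 6.23
R_total = 0.09023 + 6.23 + 0.776 = 7.097 m²·K/W
Q = A·ΔT/R = 178 × (19.9 − (-8.59)) / 7.097 = 714.6 W

715 W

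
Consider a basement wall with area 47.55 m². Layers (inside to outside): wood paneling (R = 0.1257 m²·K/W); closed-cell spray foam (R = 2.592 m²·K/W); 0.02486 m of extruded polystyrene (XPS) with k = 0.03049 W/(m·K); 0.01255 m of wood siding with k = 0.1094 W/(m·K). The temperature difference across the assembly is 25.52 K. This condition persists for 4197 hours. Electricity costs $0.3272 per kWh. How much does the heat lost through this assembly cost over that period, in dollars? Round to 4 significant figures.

456.8 dollars

0.02486/0.03049 = 0.81535
0.01255/0.1094 = 0.11472
R_total = 0.1257 + 2.592 + 0.81535 + 0.11472 = 3.6478 m²·K/W
Q = 47.55 × 25.52 / 3.6478 = 332.66 W
E = 332.66 W × 4197 h / 1000 = 1396.2 kWh
Cost = 1396.2 × 0.3272 = $456.83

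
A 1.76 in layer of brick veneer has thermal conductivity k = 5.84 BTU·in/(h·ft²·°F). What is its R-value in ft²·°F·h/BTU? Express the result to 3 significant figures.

0.301 ft²·°F·h/BTU

R = L/k = 1.76/5.84 = 0.3014 ft²·°F·h/BTU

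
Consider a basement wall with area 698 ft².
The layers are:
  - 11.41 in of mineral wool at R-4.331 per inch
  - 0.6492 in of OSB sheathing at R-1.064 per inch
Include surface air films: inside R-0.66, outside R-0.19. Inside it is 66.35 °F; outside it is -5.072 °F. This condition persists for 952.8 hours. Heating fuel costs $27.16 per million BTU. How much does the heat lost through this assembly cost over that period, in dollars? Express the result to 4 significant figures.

11.41 × 4.331 = 49.417
0.6492 × 1.064 = 0.69075
R_total = 0.66 + 49.417 + 0.69075 + 0.19 = 50.957 ft²·°F·h/BTU
Q = 698 × (66.35 − (-5.072)) / 50.957 = 978.32 BTU/h
E = 978.32 × 952.8 = 932140 BTU
Cost = 932140/10⁶ × 27.16 = $25.317

25.32 dollars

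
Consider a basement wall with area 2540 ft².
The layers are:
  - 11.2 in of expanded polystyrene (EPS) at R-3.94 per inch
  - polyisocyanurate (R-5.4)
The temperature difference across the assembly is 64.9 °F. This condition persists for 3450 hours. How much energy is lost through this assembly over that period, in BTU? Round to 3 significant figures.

11.2 × 3.94 = 44.13
R_total = 44.13 + 5.4 = 49.53 ft²·°F·h/BTU
Q = 2540 × 64.9 / 49.53 = 3328 BTU/h
E = 3328 × 3450 = 11480000 BTU

11500000 BTU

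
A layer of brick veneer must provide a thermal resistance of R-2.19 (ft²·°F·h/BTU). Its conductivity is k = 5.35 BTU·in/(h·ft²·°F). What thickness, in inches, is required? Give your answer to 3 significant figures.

L = R × k = 2.19 × 5.35 = 11.72 in

11.7 in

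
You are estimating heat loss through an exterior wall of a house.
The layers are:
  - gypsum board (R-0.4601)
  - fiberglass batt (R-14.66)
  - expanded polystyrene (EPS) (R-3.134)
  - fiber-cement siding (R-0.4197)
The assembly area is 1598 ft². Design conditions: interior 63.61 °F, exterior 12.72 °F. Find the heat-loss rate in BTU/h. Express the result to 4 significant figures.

4355 BTU/h

R_total = 0.4601 + 14.66 + 3.134 + 0.4197 = 18.674 ft²·°F·h/BTU
Q = A·ΔT/R = 1598 × (63.61 − 12.72) / 18.674 = 4354.9 BTU/h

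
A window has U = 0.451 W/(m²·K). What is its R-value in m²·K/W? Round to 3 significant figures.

2.22 m²·K/W

R = 1/U = 1/0.451 = 2.217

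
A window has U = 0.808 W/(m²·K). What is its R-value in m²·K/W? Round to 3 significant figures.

R = 1/U = 1/0.808 = 1.238

1.24 m²·K/W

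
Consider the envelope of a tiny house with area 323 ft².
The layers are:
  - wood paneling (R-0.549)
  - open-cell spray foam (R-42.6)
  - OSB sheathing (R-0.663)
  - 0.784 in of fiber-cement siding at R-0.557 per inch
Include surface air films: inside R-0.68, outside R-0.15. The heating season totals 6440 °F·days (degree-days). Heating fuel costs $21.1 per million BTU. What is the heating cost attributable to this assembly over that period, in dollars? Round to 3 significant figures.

0.784 × 0.557 = 0.4367
R_total = 0.68 + 0.549 + 42.6 + 0.663 + 0.4367 + 0.15 = 45.08 ft²·°F·h/BTU
E = A × HDD × 24 / R = 323 × 6440 × 24 / 45.08 = 1107000 BTU
Cost = 1107000/10⁶ × 21.1 = $23.37

23.4 dollars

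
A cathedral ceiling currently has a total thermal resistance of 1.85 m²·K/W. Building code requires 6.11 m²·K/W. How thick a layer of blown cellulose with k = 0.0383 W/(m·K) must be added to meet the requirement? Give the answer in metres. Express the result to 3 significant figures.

0.163 m

ΔR = 6.11 − 1.85 = 4.26 m²·K/W
L = ΔR × k = 4.26 × 0.0383 = 0.1632 m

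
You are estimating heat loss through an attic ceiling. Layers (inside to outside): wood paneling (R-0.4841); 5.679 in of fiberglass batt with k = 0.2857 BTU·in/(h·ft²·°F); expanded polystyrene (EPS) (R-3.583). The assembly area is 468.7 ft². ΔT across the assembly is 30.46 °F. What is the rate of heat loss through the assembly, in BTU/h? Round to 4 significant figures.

596.2 BTU/h

5.679/0.2857 = 19.877
R_total = 0.4841 + 19.877 + 3.583 = 23.945 ft²·°F·h/BTU
Q = A·ΔT/R = 468.7 × 30.46 / 23.945 = 596.23 BTU/h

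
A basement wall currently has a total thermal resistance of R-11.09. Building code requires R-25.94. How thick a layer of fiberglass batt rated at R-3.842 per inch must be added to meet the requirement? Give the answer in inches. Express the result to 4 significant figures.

ΔR = 25.94 − 11.09 = 14.85 ft²·°F·h/BTU
L = ΔR / (R/in) = 14.85/3.842 = 3.8652 in

3.865 in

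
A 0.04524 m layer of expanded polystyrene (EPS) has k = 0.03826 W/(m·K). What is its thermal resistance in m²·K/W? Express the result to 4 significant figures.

1.182 m²·K/W

R = L/k = 0.04524/0.03826 = 1.1824 m²·K/W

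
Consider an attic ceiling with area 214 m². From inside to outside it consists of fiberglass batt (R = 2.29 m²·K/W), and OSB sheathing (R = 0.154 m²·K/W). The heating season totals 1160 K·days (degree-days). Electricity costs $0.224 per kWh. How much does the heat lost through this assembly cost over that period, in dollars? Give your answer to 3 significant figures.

R_total = 2.29 + 0.154 = 2.444 m²·K/W
E = A × HDD × 24 / R / 1000 = 214 × 1160 × 24 / 2.444 / 1000 = 2438 kWh
Cost = 2438 × 0.224 = $546

546 dollars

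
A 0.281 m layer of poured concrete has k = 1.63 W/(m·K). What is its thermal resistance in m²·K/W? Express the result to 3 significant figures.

R = L/k = 0.281/1.63 = 0.1724 m²·K/W

0.172 m²·K/W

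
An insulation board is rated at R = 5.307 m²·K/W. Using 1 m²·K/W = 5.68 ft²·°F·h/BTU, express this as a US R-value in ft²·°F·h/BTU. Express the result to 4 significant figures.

30.14 ft²·°F·h/BTU

R_US = 5.307 × 5.68 = 30.144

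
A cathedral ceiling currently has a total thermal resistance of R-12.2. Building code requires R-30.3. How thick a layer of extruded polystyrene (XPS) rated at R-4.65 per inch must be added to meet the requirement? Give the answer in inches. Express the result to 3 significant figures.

ΔR = 30.3 − 12.2 = 18.1 ft²·°F·h/BTU
L = ΔR / (R/in) = 18.1/4.65 = 3.892 in

3.89 in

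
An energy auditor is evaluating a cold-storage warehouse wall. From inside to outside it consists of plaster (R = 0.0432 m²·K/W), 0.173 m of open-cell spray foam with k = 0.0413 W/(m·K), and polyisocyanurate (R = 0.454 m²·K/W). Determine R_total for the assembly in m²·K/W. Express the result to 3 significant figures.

0.173/0.0413 = 4.189
R_total = 0.0432 + 4.189 + 0.454 = 4.686 m²·K/W

4.69 m²·K/W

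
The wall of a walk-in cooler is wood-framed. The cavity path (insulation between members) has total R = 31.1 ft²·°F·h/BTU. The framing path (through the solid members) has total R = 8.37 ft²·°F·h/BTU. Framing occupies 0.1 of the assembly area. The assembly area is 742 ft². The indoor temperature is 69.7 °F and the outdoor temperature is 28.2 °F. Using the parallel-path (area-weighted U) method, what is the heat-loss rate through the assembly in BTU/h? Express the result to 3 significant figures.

U_eff = 0.9/31.1 + 0.1/8.37 = 0.02894 + 0.01195 = 0.04089
R_eff = 1/U_eff = 24.46 ft²·°F·h/BTU
Q = 742 × (69.7 − 28.2) / 24.46 = 1259 BTU/h

1260 BTU/h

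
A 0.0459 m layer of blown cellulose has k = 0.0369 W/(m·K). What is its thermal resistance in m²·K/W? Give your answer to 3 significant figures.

R = L/k = 0.0459/0.0369 = 1.244 m²·K/W

1.24 m²·K/W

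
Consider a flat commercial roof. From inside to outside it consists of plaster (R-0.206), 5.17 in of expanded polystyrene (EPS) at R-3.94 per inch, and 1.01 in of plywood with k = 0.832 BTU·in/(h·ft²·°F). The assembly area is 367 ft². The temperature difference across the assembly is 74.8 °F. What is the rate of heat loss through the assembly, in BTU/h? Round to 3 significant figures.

5.17 × 3.94 = 20.37
1.01/0.832 = 1.214
R_total = 0.206 + 20.37 + 1.214 = 21.79 ft²·°F·h/BTU
Q = A·ΔT/R = 367 × 74.8 / 21.79 = 1260 BTU/h

1260 BTU/h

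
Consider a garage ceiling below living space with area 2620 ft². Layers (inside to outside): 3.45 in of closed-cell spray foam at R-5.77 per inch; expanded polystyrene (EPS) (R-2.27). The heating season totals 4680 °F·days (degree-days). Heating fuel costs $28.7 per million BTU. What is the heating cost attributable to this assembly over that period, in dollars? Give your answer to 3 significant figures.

381 dollars

3.45 × 5.77 = 19.91
R_total = 19.91 + 2.27 = 22.18 ft²·°F·h/BTU
E = A × HDD × 24 / R = 2620 × 4680 × 24 / 22.18 = 13270000 BTU
Cost = 13270000/10⁶ × 28.7 = $380.8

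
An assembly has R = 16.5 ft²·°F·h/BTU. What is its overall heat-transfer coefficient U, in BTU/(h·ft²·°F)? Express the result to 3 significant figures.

U = 1/R = 1/16.5 = 0.06061

0.0606 BTU/(h·ft²·°F)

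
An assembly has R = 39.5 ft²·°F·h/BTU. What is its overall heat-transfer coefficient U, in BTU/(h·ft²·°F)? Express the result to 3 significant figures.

0.0253 BTU/(h·ft²·°F)

U = 1/R = 1/39.5 = 0.02532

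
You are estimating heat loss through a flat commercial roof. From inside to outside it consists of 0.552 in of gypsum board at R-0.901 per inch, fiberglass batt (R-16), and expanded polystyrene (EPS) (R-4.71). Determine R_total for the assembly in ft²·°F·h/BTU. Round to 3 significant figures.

0.552 × 0.901 = 0.4974
R_total = 0.4974 + 16 + 4.71 = 21.21 ft²·°F·h/BTU

21.2 ft²·°F·h/BTU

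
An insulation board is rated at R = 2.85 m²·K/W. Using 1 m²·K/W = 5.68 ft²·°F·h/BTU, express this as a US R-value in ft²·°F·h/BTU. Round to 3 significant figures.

R_US = 2.85 × 5.68 = 16.19

16.2 ft²·°F·h/BTU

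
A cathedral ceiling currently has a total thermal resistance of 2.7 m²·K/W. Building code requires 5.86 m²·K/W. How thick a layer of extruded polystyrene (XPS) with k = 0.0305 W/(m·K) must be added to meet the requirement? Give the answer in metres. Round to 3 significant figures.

0.0964 m

ΔR = 5.86 − 2.7 = 3.16 m²·K/W
L = ΔR × k = 3.16 × 0.0305 = 0.09638 m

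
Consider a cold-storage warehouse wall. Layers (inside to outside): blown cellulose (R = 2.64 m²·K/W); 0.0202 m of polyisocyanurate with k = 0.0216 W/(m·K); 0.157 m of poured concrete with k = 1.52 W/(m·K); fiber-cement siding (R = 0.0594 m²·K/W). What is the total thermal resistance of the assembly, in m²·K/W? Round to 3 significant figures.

0.0202/0.0216 = 0.9352
0.157/1.52 = 0.1033
R_total = 2.64 + 0.9352 + 0.1033 + 0.0594 = 3.738 m²·K/W

3.74 m²·K/W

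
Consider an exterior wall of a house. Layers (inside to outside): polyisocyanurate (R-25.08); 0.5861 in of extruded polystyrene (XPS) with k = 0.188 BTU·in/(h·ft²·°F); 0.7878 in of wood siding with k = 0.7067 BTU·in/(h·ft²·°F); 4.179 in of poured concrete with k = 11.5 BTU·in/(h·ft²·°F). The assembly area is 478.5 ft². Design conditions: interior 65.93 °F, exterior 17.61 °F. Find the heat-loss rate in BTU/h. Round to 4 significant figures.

0.5861/0.188 = 3.1176
0.7878/0.7067 = 1.1148
4.179/11.5 = 0.36339
R_total = 25.08 + 3.1176 + 1.1148 + 0.36339 = 29.676 ft²·°F·h/BTU
Q = A·ΔT/R = 478.5 × (65.93 − 17.61) / 29.676 = 779.13 BTU/h

779.1 BTU/h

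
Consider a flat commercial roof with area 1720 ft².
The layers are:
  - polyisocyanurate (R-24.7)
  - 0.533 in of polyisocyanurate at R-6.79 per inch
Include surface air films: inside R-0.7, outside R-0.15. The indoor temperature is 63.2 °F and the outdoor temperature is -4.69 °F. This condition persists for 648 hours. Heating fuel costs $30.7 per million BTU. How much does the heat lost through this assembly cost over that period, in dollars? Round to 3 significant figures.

0.533 × 6.79 = 3.619
R_total = 0.7 + 24.7 + 3.619 + 0.15 = 29.17 ft²·°F·h/BTU
Q = 1720 × (63.2 − (-4.69)) / 29.17 = 4003 BTU/h
E = 4003 × 648 = 2594000 BTU
Cost = 2594000/10⁶ × 30.7 = $79.64

79.6 dollars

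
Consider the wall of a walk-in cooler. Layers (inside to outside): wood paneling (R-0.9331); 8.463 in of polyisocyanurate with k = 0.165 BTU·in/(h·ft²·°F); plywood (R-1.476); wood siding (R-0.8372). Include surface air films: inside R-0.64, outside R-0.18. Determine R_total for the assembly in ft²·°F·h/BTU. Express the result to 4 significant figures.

55.36 ft²·°F·h/BTU

8.463/0.165 = 51.291
R_total = 0.64 + 0.9331 + 51.291 + 1.476 + 0.8372 + 0.18 = 55.357 ft²·°F·h/BTU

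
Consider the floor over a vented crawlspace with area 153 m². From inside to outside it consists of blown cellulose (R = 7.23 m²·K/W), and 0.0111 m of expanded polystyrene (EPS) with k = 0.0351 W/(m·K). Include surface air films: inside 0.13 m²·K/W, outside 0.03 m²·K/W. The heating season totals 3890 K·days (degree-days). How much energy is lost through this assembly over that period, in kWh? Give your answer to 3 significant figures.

0.0111/0.0351 = 0.3162
R_total = 0.13 + 7.23 + 0.3162 + 0.03 = 7.706 m²·K/W
E = A × HDD × 24 / R / 1000 = 153 × 3890 × 24 / 7.706 / 1000 = 1854 kWh

1850 kWh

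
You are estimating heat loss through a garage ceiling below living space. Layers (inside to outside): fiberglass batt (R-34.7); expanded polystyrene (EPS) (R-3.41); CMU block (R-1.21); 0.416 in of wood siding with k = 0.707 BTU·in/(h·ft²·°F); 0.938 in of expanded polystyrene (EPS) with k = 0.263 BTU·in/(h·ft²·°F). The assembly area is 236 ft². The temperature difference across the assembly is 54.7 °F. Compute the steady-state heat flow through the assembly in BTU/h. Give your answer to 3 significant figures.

0.416/0.707 = 0.5884
0.938/0.263 = 3.567
R_total = 34.7 + 3.41 + 1.21 + 0.5884 + 3.567 = 43.47 ft²·°F·h/BTU
Q = A·ΔT/R = 236 × 54.7 / 43.47 = 296.9 BTU/h

297 BTU/h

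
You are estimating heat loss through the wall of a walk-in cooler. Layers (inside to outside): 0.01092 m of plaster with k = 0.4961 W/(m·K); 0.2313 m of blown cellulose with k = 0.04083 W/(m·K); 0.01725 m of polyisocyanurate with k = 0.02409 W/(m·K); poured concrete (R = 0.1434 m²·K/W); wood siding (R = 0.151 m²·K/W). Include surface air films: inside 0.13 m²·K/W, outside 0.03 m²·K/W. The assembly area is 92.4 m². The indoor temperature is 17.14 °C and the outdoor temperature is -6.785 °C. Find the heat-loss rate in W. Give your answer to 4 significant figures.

322.4 W

0.01092/0.4961 = 0.022012
0.2313/0.04083 = 5.665
0.01725/0.02409 = 0.71606
R_total = 0.13 + 0.022012 + 5.665 + 0.71606 + 0.1434 + 0.151 + 0.03 = 6.8574 m²·K/W
Q = A·ΔT/R = 92.4 × (17.14 − (-6.785)) / 6.8574 = 322.38 W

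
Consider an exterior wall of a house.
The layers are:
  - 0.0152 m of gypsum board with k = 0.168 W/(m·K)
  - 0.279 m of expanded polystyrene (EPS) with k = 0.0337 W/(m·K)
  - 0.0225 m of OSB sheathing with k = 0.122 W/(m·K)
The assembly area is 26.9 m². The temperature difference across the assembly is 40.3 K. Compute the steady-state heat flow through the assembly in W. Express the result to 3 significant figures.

127 W

0.0152/0.168 = 0.09048
0.279/0.0337 = 8.279
0.0225/0.122 = 0.1844
R_total = 0.09048 + 8.279 + 0.1844 = 8.554 m²·K/W
Q = A·ΔT/R = 26.9 × 40.3 / 8.554 = 126.7 W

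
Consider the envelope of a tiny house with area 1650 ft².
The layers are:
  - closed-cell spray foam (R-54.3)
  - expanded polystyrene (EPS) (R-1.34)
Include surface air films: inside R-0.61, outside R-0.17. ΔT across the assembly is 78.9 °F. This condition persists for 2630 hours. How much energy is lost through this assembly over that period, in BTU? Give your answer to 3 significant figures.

6070000 BTU

R_total = 0.61 + 54.3 + 1.34 + 0.17 = 56.42 ft²·°F·h/BTU
Q = 1650 × 78.9 / 56.42 = 2307 BTU/h
E = 2307 × 2630 = 6069000 BTU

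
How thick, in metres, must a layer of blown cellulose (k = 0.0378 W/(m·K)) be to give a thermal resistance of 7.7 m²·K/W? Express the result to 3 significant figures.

0.291 m

L = R·k = 7.7 × 0.0378 = 0.2911 m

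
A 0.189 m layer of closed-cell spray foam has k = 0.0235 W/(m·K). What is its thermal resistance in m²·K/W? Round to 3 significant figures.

8.04 m²·K/W

R = L/k = 0.189/0.0235 = 8.043 m²·K/W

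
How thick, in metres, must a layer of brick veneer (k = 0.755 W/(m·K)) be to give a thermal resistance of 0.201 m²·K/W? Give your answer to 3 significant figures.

L = R·k = 0.201 × 0.755 = 0.1518 m

0.152 m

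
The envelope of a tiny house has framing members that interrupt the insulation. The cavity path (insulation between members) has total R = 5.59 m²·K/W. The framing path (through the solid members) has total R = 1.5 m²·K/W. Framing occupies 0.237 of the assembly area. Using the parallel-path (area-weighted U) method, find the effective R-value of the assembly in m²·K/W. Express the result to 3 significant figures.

3.40 m²·K/W

U_eff = 0.763/5.59 + 0.237/1.5 = 0.1365 + 0.158 = 0.2945
R_eff = 1/U_eff = 3.396 m²·K/W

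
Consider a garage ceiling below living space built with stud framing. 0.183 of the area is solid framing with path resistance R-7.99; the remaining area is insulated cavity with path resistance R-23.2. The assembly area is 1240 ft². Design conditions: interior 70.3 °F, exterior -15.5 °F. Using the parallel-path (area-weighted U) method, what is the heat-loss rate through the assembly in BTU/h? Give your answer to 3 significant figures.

6180 BTU/h

U_eff = 0.817/23.2 + 0.183/7.99 = 0.03522 + 0.0229 = 0.05812
R_eff = 1/U_eff = 17.21 ft²·°F·h/BTU
Q = 1240 × (70.3 − (-15.5)) / 17.21 = 6183 BTU/h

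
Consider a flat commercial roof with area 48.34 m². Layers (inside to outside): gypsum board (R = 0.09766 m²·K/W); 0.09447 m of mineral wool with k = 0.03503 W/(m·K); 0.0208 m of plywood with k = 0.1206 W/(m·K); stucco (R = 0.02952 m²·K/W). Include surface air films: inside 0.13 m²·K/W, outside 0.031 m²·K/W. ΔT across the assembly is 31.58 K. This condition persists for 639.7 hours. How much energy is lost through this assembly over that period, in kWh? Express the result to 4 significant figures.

0.09447/0.03503 = 2.6968
0.0208/0.1206 = 0.17247
R_total = 0.13 + 0.09766 + 2.6968 + 0.17247 + 0.02952 + 0.031 = 3.1575 m²·K/W
Q = 48.34 × 31.58 / 3.1575 = 483.48 W
E = 483.48 W × 639.7 h / 1000 = 309.28 kWh

309.3 kWh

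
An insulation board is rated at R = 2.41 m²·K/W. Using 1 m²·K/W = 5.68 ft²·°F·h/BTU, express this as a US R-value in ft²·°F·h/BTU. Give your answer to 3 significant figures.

R_US = 2.41 × 5.68 = 13.69

13.7 ft²·°F·h/BTU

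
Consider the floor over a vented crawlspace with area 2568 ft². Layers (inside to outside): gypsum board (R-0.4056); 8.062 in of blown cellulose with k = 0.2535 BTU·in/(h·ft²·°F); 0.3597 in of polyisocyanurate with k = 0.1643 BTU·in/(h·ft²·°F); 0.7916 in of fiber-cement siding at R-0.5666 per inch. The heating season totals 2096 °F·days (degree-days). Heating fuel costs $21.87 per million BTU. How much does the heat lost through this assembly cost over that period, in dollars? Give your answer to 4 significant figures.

8.062/0.2535 = 31.803
0.3597/0.1643 = 2.1893
0.7916 × 0.5666 = 0.44852
R_total = 0.4056 + 31.803 + 2.1893 + 0.44852 = 34.846 ft²·°F·h/BTU
E = A × HDD × 24 / R = 2568 × 2096 × 24 / 34.846 = 3707200 BTU
Cost = 3707200/10⁶ × 21.87 = $81.076

81.08 dollars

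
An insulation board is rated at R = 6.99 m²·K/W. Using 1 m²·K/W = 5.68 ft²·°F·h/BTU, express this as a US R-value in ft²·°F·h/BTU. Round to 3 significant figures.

39.7 ft²·°F·h/BTU

R_US = 6.99 × 5.68 = 39.7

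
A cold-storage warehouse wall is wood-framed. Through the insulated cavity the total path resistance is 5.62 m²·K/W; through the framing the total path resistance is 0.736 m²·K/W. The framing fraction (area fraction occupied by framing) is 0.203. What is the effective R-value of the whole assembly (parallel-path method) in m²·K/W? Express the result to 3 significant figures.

2.39 m²·K/W

U_eff = 0.797/5.62 + 0.203/0.736 = 0.1418 + 0.2758 = 0.4176
R_eff = 1/U_eff = 2.394 m²·K/W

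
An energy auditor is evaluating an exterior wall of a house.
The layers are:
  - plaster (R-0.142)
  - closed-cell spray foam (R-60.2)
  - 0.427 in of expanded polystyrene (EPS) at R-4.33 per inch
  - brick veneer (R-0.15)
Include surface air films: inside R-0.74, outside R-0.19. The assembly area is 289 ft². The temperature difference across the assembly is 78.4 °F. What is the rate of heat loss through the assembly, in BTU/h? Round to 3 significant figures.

0.427 × 4.33 = 1.849
R_total = 0.74 + 0.142 + 60.2 + 1.849 + 0.15 + 0.19 = 63.27 ft²·°F·h/BTU
Q = A·ΔT/R = 289 × 78.4 / 63.27 = 358.1 BTU/h

358 BTU/h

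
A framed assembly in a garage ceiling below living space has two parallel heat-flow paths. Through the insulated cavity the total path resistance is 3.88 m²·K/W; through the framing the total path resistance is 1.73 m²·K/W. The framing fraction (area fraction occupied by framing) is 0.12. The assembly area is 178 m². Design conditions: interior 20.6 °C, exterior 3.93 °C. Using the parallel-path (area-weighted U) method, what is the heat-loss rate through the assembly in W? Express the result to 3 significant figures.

U_eff = 0.88/3.88 + 0.12/1.73 = 0.2268 + 0.06936 = 0.2962
R_eff = 1/U_eff = 3.376 m²·K/W
Q = 178 × (20.6 − 3.93) / 3.376 = 878.8 W

879 W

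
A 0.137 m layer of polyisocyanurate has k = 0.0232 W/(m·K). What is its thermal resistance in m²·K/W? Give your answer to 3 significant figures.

R = L/k = 0.137/0.0232 = 5.905 m²·K/W

5.91 m²·K/W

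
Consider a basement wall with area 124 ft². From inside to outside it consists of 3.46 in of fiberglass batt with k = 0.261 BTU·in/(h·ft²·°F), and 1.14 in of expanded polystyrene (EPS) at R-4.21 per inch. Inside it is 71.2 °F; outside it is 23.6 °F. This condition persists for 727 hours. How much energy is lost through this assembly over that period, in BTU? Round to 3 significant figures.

3.46/0.261 = 13.26
1.14 × 4.21 = 4.799
R_total = 13.26 + 4.799 = 18.06 ft²·°F·h/BTU
Q = 124 × (71.2 − 23.6) / 18.06 = 326.9 BTU/h
E = 326.9 × 727 = 237700 BTU

238000 BTU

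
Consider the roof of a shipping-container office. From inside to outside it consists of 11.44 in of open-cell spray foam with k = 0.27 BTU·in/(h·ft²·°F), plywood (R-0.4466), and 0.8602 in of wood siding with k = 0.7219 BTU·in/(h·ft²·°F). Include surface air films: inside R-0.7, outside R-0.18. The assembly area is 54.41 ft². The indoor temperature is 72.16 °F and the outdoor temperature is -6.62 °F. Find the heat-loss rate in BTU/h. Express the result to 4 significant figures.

95.49 BTU/h

11.44/0.27 = 42.37
0.8602/0.7219 = 1.1916
R_total = 0.7 + 42.37 + 0.4466 + 1.1916 + 0.18 = 44.889 ft²·°F·h/BTU
Q = A·ΔT/R = 54.41 × (72.16 − (-6.62)) / 44.889 = 95.49 BTU/h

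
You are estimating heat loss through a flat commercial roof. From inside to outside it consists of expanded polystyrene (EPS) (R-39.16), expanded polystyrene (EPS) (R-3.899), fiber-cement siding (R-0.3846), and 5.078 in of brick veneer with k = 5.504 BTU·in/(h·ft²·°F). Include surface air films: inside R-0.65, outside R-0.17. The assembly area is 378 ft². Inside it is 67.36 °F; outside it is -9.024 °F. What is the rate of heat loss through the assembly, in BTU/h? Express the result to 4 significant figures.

639.0 BTU/h

5.078/5.504 = 0.9226
R_total = 0.65 + 39.16 + 3.899 + 0.3846 + 0.9226 + 0.17 = 45.186 ft²·°F·h/BTU
Q = A·ΔT/R = 378 × (67.36 − (-9.024)) / 45.186 = 638.98 BTU/h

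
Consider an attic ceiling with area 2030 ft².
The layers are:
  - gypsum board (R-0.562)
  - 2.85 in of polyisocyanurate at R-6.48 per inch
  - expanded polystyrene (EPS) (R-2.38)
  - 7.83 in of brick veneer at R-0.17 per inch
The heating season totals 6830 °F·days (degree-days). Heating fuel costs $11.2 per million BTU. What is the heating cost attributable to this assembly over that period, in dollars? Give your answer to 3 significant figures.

2.85 × 6.48 = 18.47
7.83 × 0.17 = 1.331
R_total = 0.562 + 18.47 + 2.38 + 1.331 = 22.74 ft²·°F·h/BTU
E = A × HDD × 24 / R = 2030 × 6830 × 24 / 22.74 = 14630000 BTU
Cost = 14630000/10⁶ × 11.2 = $163.9

164 dollars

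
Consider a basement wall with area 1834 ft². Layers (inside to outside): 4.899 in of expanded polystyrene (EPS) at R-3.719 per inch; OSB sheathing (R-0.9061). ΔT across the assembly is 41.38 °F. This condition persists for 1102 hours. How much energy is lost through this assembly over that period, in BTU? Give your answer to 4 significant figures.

4373000 BTU

4.899 × 3.719 = 18.219
R_total = 18.219 + 0.9061 = 19.125 ft²·°F·h/BTU
Q = 1834 × 41.38 / 19.125 = 3968.1 BTU/h
E = 3968.1 × 1102 = 4372800 BTU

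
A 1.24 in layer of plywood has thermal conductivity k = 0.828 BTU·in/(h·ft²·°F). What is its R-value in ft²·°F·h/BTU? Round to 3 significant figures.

R = L/k = 1.24/0.828 = 1.498 ft²·°F·h/BTU

1.50 ft²·°F·h/BTU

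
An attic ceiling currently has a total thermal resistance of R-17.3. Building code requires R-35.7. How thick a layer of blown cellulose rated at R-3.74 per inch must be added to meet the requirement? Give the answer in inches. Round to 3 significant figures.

ΔR = 35.7 − 17.3 = 18.4 ft²·°F·h/BTU
L = ΔR / (R/in) = 18.4/3.74 = 4.92 in

4.92 in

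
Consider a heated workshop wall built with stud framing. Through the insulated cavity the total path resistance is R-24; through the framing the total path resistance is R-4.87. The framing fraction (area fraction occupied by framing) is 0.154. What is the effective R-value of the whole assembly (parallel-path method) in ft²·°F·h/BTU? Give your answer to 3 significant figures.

15.0 ft²·°F·h/BTU

U_eff = 0.846/24 + 0.154/4.87 = 0.03525 + 0.03162 = 0.06687
R_eff = 1/U_eff = 14.95 ft²·°F·h/BTU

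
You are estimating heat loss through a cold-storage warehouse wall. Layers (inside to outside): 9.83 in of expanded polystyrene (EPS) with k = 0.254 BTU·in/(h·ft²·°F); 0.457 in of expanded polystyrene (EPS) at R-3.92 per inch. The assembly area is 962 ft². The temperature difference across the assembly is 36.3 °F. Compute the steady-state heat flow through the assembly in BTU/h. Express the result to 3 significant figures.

9.83/0.254 = 38.7
0.457 × 3.92 = 1.791
R_total = 38.7 + 1.791 = 40.49 ft²·°F·h/BTU
Q = A·ΔT/R = 962 × 36.3 / 40.49 = 862.4 BTU/h

862 BTU/h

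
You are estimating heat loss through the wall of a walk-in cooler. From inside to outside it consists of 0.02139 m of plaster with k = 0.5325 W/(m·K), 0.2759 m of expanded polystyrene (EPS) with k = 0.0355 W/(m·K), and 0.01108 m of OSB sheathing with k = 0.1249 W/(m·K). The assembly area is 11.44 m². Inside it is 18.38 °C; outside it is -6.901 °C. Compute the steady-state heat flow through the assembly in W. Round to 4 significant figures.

36.61 W

0.02139/0.5325 = 0.040169
0.2759/0.0355 = 7.7718
0.01108/0.1249 = 0.088711
R_total = 0.040169 + 7.7718 + 0.088711 = 7.9007 m²·K/W
Q = A·ΔT/R = 11.44 × (18.38 − (-6.901)) / 7.9007 = 36.606 W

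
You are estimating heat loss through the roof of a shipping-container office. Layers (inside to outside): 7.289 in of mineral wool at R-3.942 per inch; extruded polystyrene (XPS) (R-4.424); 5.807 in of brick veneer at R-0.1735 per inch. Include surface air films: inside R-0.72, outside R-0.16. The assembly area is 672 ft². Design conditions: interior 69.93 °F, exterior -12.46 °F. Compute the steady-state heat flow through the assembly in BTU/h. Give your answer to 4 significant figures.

7.289 × 3.942 = 28.733
5.807 × 0.1735 = 1.0075
R_total = 0.72 + 28.733 + 4.424 + 1.0075 + 0.16 = 35.045 ft²·°F·h/BTU
Q = A·ΔT/R = 672 × (69.93 − (-12.46)) / 35.045 = 1579.9 BTU/h

1580 BTU/h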